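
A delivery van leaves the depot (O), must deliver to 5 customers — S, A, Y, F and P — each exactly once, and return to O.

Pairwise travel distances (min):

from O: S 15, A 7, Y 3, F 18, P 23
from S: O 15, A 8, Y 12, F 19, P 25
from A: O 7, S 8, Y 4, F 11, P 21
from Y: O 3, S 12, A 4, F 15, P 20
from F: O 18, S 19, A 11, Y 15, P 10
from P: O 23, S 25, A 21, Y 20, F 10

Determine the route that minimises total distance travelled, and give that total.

With 5 stops there are 5!/2 = 60 distinct round trips (a route and its reverse cost the same).
O → S → A → Y → F → P → O: 15+8+4+15+10+23 = 75
O → S → A → Y → P → F → O: 15+8+4+20+10+18 = 75
O → S → A → F → Y → P → O: 15+8+11+15+20+23 = 92
O → S → A → F → P → Y → O: 15+8+11+10+20+3 = 67
O → S → A → P → Y → F → O: 15+8+21+20+15+18 = 97
O → S → A → P → F → Y → O: 15+8+21+10+15+3 = 72
O → S → Y → A → F → P → O: 15+12+4+11+10+23 = 75
O → S → Y → A → P → F → O: 15+12+4+21+10+18 = 80
O → S → Y → F → A → P → O: 15+12+15+11+21+23 = 97
O → S → Y → F → P → A → O: 15+12+15+10+21+7 = 80
O → S → Y → P → A → F → O: 15+12+20+21+11+18 = 97
O → S → Y → P → F → A → O: 15+12+20+10+11+7 = 75
O → S → F → A → Y → P → O: 15+19+11+4+20+23 = 92
O → S → F → A → P → Y → O: 15+19+11+21+20+3 = 89
… (46 more)
The minimum is 67.
One optimal route: O → S → A → F → P → Y → O (or its reverse).

Minimum total distance: 67 min.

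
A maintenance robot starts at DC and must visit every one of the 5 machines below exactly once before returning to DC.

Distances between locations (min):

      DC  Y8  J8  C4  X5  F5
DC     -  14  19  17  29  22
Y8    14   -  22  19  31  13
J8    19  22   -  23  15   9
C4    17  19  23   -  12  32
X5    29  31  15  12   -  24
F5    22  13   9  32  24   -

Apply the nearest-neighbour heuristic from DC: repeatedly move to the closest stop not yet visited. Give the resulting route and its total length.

80 min along DC → Y8 → F5 → J8 → X5 → C4 → DC.

DC → [Y8:14 / C4:17 / J8:19 / F5:22 / X5:29] → Y8 (14)
Y8 → [F5:13 / C4:19 / J8:22 / X5:31] → F5 (13)
F5 → [J8:9 / X5:24 / C4:32] → J8 (9)
J8 → [X5:15 / C4:23] → X5 (15)
X5 → [C4:12] → C4 (12)
Return C4→DC: 17.
Total = 14 + 13 + 9 + 15 + 12 + 17 = 80.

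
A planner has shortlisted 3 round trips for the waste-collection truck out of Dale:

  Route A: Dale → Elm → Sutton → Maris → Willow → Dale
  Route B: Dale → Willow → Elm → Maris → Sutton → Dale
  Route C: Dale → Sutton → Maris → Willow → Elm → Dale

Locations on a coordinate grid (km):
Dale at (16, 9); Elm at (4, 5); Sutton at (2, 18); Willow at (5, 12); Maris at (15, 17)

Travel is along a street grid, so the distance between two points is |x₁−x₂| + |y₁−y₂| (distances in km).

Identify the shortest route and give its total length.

Route A: 16 + 15 + 14 + 15 + 14 = 74
Route B: 14 + 8 + 23 + 14 + 23 = 82
Route C: 23 + 14 + 15 + 8 + 16 = 76

Shortest is Route A, total 74 km.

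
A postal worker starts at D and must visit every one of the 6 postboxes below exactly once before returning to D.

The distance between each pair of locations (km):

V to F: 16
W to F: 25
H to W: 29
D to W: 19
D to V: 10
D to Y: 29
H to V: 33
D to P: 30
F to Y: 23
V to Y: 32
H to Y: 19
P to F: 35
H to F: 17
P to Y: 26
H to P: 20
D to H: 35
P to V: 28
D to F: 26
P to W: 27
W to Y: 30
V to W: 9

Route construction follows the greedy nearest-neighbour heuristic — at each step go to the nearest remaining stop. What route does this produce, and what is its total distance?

From D: distances to unvisited — V=10, W=19, F=26, Y=29, P=30, H=35. Nearest is V (10).
From V: distances to unvisited — W=9, F=16, P=28, Y=32, H=33. Nearest is W (9).
From W: distances to unvisited — F=25, P=27, H=29, Y=30. Nearest is F (25).
From F: distances to unvisited — H=17, Y=23, P=35. Nearest is H (17).
From H: distances to unvisited — Y=19, P=20. Nearest is Y (19).
From Y: distances to unvisited — P=26. Nearest is P (26).
Return P→D: 30.
Total = 10 + 9 + 25 + 17 + 19 + 26 + 30 = 136.

136 km along D → V → W → F → H → Y → P → D.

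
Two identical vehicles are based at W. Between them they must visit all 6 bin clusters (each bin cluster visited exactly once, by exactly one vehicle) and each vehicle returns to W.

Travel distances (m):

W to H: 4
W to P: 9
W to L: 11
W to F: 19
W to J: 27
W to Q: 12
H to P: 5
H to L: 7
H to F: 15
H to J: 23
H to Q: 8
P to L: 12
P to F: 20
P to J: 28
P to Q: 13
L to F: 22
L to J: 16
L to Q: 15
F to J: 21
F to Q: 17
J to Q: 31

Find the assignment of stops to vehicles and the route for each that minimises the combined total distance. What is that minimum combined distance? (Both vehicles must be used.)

Try each way of splitting the stops between the two vehicles (each non-empty) and, for each split, find the best tour for each vehicle:
  {H} + {P, L, F, J, Q}: 8 + 87 = 95
  {P} + {H, L, F, J, Q}: 18 + 77 = 95
  {H, P} + {L, F, J, Q}: 18 + 77 = 95
  {L} + {H, P, F, J, Q}: 22 + 87 = 109
  {H, L} + {P, F, J, Q}: 22 + 87 = 109
  {P, L} + {H, F, J, Q}: 32 + 77 = 109
  … (31 splits in total)
Best: vehicle 1 W → H → W = 8; vehicle 2 W → P → L → J → F → Q → W = 87; combined 95.

Minimum combined distance: 95 m.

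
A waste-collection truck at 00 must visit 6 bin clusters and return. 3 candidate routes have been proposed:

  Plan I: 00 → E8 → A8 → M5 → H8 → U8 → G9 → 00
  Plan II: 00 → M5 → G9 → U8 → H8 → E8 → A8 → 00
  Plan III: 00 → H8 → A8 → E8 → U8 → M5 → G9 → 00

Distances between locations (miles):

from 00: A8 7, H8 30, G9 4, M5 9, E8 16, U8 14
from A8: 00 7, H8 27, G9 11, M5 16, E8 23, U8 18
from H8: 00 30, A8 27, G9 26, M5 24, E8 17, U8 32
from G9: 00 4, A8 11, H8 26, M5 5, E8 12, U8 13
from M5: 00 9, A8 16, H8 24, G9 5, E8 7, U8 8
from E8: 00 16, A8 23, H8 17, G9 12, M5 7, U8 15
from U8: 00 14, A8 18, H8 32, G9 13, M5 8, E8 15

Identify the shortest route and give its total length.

Shortest is Plan II, total 106 miles.

Plan I: 16 + 23 + 16 + 24 + 32 + 13 + 4 = 128
Plan II: 9 + 5 + 13 + 32 + 17 + 23 + 7 = 106
Plan III: 30 + 27 + 23 + 15 + 8 + 5 + 4 = 112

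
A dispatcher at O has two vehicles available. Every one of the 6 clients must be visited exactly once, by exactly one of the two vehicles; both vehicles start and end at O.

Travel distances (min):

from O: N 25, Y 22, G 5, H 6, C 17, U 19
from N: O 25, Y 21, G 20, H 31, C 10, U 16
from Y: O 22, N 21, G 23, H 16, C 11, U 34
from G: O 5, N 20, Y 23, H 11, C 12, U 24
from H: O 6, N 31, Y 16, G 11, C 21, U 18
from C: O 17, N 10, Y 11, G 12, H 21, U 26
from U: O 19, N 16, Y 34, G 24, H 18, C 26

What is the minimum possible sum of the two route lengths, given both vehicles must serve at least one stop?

88 min — the smallest possible combined total.

Check every non-empty split of the stops between the two vehicles; for each half take its own optimal tour:
  {N} + {Y, G, H, C, U}: 50 + 81 = 131
  {Y} + {N, G, H, C, U}: 44 + 67 = 111
  {N, Y} + {G, H, C, U}: 68 + 67 = 135
  {G} + {N, Y, H, C, U}: 10 + 78 = 88
  {N, G} + {Y, H, C, U}: 50 + 78 = 128
  {Y, G} + {N, H, C, U}: 50 + 67 = 117
  … (31 splits in total)
Best: vehicle 1 O → G → O = 10; vehicle 2 O → H → Y → C → N → U → O = 78; combined 88.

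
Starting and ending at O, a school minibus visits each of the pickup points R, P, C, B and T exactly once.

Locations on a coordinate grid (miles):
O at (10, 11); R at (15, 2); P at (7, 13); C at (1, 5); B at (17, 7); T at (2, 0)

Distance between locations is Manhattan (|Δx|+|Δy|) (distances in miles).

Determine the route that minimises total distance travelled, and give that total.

Minimum total distance: 58 miles.

O → R → P → C → B → T → O: 14+19+14+18+22+19 = 106
O → R → P → C → T → B → O: 14+19+14+6+22+11 = 86
O → R → P → B → C → T → O: 14+19+16+18+6+19 = 92
O → R → P → B → T → C → O: 14+19+16+22+6+15 = 92
O → R → P → T → C → B → O: 14+19+18+6+18+11 = 86
O → R → P → T → B → C → O: 14+19+18+22+18+15 = 106
O → R → C → P → B → T → O: 14+17+14+16+22+19 = 102
O → R → C → P → T → B → O: 14+17+14+18+22+11 = 96
O → R → C → B → P → T → O: 14+17+18+16+18+19 = 102
O → R → C → B → T → P → O: 14+17+18+22+18+5 = 94
O → R → C → T → P → B → O: 14+17+6+18+16+11 = 82
O → R → C → T → B → P → O: 14+17+6+22+16+5 = 80
O → R → B → P → C → T → O: 14+7+16+14+6+19 = 76
O → R → B → P → T → C → O: 14+7+16+18+6+15 = 76
… (46 more)
O → P → C → T → R → B → O: 5+14+6+15+7+11 = 58  ← best
The minimum is 58.
One optimal route: O → P → C → T → R → B → O (or its reverse).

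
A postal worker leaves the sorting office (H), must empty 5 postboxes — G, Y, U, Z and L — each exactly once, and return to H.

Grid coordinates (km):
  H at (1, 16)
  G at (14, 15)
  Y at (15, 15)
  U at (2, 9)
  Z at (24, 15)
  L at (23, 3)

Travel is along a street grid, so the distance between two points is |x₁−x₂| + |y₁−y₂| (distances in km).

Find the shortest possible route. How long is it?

Minimum total distance: 72 km.

There are 60 distinct closed tours to check (reversals are equivalent).
H - G - Y - U - Z - L - H: 14+1+19+28+13+35 = 110
H - G - Y - U - L - Z - H: 14+1+19+27+13+24 = 98
H - G - Y - Z - U - L - H: 14+1+9+28+27+35 = 114
H - G - Y - Z - L - U - H: 14+1+9+13+27+8 = 72
H - G - Y - L - U - Z - H: 14+1+20+27+28+24 = 114
H - G - Y - L - Z - U - H: 14+1+20+13+28+8 = 84
H - G - U - Y - Z - L - H: 14+18+19+9+13+35 = 108
H - G - U - Y - L - Z - H: 14+18+19+20+13+24 = 108
H - G - U - Z - Y - L - H: 14+18+28+9+20+35 = 124
H - G - U - Z - L - Y - H: 14+18+28+13+20+15 = 108
H - G - U - L - Y - Z - H: 14+18+27+20+9+24 = 112
H - G - U - L - Z - Y - H: 14+18+27+13+9+15 = 96
H - G - Z - Y - U - L - H: 14+10+9+19+27+35 = 114
H - G - Z - Y - L - U - H: 14+10+9+20+27+8 = 88
… (46 more)
The minimum is 72.
One optimal route: H → G → Y → Z → L → U → H (or its reverse).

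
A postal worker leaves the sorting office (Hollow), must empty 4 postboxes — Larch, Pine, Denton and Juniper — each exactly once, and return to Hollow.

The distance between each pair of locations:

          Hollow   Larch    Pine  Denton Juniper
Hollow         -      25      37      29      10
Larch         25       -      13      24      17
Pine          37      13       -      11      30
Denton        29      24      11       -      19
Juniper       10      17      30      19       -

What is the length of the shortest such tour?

There are 12 distinct closed tours to check (reversals are equivalent).
Hollow→Larch→Pine→Denton→Juniper→Hollow: 25+13+11+19+10 = 78
Hollow→Larch→Pine→Juniper→Denton→Hollow: 25+13+30+19+29 = 116
Hollow→Larch→Denton→Pine→Juniper→Hollow: 25+24+11+30+10 = 100
Hollow→Larch→Denton→Juniper→Pine→Hollow: 25+24+19+30+37 = 135
Hollow→Larch→Juniper→Pine→Denton→Hollow: 25+17+30+11+29 = 112
Hollow→Larch→Juniper→Denton→Pine→Hollow: 25+17+19+11+37 = 109
Hollow→Pine→Larch→Denton→Juniper→Hollow: 37+13+24+19+10 = 103
Hollow→Pine→Larch→Juniper→Denton→Hollow: 37+13+17+19+29 = 115
Hollow→Pine→Denton→Larch→Juniper→Hollow: 37+11+24+17+10 = 99
Hollow→Pine→Juniper→Larch→Denton→Hollow: 37+30+17+24+29 = 137
Hollow→Denton→Larch→Pine→Juniper→Hollow: 29+24+13+30+10 = 106
Hollow→Denton→Pine→Larch→Juniper→Hollow: 29+11+13+17+10 = 80
The minimum is 78.
One optimal route: Hollow → Larch → Pine → Denton → Juniper → Hollow (or its reverse).

78 — the shortest possible round trip.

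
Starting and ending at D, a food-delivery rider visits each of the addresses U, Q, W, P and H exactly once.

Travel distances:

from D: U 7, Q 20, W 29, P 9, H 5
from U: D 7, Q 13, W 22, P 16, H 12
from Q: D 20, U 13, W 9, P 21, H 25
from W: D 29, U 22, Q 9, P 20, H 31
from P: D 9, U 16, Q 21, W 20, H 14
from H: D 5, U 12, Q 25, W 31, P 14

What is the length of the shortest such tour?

D-U-Q-W-P-H-D: 7+13+9+20+14+5 = 68
D-U-Q-W-H-P-D: 7+13+9+31+14+9 = 83
D-U-Q-P-W-H-D: 7+13+21+20+31+5 = 97
D-U-Q-P-H-W-D: 7+13+21+14+31+29 = 115
D-U-Q-H-W-P-D: 7+13+25+31+20+9 = 105
D-U-Q-H-P-W-D: 7+13+25+14+20+29 = 108
D-U-W-Q-P-H-D: 7+22+9+21+14+5 = 78
D-U-W-Q-H-P-D: 7+22+9+25+14+9 = 86
D-U-W-P-Q-H-D: 7+22+20+21+25+5 = 100
D-U-W-P-H-Q-D: 7+22+20+14+25+20 = 108
D-U-W-H-Q-P-D: 7+22+31+25+21+9 = 115
D-U-W-H-P-Q-D: 7+22+31+14+21+20 = 115
D-U-P-Q-W-H-D: 7+16+21+9+31+5 = 89
D-U-P-Q-H-W-D: 7+16+21+25+31+29 = 129
… (46 more)
The minimum is 68.
One optimal route: D → U → Q → W → P → H → D (or its reverse).

Shortest round trip = 68.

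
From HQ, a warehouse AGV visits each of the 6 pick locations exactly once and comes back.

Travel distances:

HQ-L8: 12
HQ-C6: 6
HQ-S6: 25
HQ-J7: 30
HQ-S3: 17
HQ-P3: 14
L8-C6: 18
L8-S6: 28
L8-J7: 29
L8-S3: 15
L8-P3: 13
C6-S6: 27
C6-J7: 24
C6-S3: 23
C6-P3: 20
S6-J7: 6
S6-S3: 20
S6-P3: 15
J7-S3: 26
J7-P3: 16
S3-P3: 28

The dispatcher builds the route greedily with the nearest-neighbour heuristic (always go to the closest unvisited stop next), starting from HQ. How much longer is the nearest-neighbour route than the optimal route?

Excess over optimum: 6.

HQ: C6=6, L8=12, P3=14, S3=17, S6=25, J7=30 ⇒ C6
C6: L8=18, P3=20, S3=23, J7=24, S6=27 ⇒ L8
L8: P3=13, S3=15, S6=28, J7=29 ⇒ P3
P3: S6=15, J7=16, S3=28 ⇒ S6
S6: J7=6, S3=20 ⇒ J7
J7: S3=26 ⇒ S3
NN route HQ → C6 → L8 → P3 → S6 → J7 → S3 → HQ costs 101.
Optimal: HQ → L8 → S3 → S6 → J7 → P3 → C6 → HQ costs 95 (by enumerating all 360 distinct tours).
Excess = 101 − 95 = 6.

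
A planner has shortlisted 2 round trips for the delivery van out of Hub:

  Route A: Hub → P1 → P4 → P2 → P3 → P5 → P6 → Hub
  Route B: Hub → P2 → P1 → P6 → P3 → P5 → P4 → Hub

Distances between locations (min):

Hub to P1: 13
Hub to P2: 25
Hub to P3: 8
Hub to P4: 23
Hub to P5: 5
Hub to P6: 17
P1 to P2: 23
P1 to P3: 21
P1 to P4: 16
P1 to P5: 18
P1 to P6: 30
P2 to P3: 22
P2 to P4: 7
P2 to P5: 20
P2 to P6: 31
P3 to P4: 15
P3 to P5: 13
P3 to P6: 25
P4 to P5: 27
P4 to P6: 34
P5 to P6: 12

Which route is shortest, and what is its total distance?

Shortest is Route A, total 100 min.

Route A: 13 + 16 + 7 + 22 + 13 + 12 + 17 = 100
Route B: 25 + 23 + 30 + 25 + 13 + 27 + 23 = 166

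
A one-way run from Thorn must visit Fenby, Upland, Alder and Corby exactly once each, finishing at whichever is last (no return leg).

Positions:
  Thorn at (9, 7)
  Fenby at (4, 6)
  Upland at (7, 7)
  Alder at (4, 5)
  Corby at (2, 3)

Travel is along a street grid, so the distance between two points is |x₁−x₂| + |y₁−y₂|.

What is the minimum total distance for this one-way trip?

Minimum one-way distance = 11.

There are 4! = 24 possible orderings.
Thorn - Fenby - Upland - Alder - Corby: 6+4+5+4 = 19
Thorn - Fenby - Upland - Corby - Alder: 6+4+9+4 = 23
Thorn - Fenby - Alder - Upland - Corby: 6+1+5+9 = 21
Thorn - Fenby - Alder - Corby - Upland: 6+1+4+9 = 20
Thorn - Fenby - Corby - Upland - Alder: 6+5+9+5 = 25
Thorn - Fenby - Corby - Alder - Upland: 6+5+4+5 = 20
Thorn - Upland - Fenby - Alder - Corby: 2+4+1+4 = 11
Thorn - Upland - Fenby - Corby - Alder: 2+4+5+4 = 15
Thorn - Upland - Alder - Fenby - Corby: 2+5+1+5 = 13
Thorn - Upland - Alder - Corby - Fenby: 2+5+4+5 = 16
Thorn - Upland - Corby - Fenby - Alder: 2+9+5+1 = 17
Thorn - Upland - Corby - Alder - Fenby: 2+9+4+1 = 16
Thorn - Alder - Fenby - Upland - Corby: 7+1+4+9 = 21
Thorn - Alder - Fenby - Corby - Upland: 7+1+5+9 = 22
… (10 more)
The minimum is 11.
One shortest path: Thorn → Upland → Fenby → Alder → Corby.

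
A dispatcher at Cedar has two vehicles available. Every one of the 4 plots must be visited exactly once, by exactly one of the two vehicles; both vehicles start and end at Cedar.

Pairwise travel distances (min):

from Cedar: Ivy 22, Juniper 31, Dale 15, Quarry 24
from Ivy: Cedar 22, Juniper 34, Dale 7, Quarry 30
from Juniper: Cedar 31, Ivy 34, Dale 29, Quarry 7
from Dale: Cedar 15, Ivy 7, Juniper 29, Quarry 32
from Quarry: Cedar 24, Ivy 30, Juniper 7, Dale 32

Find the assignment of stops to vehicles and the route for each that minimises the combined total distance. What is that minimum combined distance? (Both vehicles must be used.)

Minimum combined distance: 106 min.

Check every non-empty split of the stops between the two vehicles; for each half take its own optimal tour:
  {Ivy} + {Juniper, Dale, Quarry}: 44 + 75 = 119
  {Juniper} + {Ivy, Dale, Quarry}: 62 + 76 = 138
  {Ivy, Juniper} + {Dale, Quarry}: 87 + 71 = 158
  {Dale} + {Ivy, Juniper, Quarry}: 30 + 87 = 117
  {Ivy, Dale} + {Juniper, Quarry}: 44 + 62 = 106
  {Juniper, Dale} + {Ivy, Quarry}: 75 + 76 = 151
  … (7 splits in total)
Best: vehicle 1 Cedar → Ivy → Dale → Cedar = 44; vehicle 2 Cedar → Juniper → Quarry → Cedar = 62; combined 106.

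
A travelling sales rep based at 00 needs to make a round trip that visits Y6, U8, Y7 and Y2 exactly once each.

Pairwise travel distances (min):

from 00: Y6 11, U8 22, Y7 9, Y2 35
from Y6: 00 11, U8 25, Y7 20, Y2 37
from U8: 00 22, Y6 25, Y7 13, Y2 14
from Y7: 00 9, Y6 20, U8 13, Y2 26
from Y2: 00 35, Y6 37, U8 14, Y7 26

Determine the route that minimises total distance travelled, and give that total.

00 → Y6 → U8 → Y7 → Y2 → 00: 11+25+13+26+35 = 110
00 → Y6 → U8 → Y2 → Y7 → 00: 11+25+14+26+9 = 85
00 → Y6 → Y7 → U8 → Y2 → 00: 11+20+13+14+35 = 93
00 → Y6 → Y7 → Y2 → U8 → 00: 11+20+26+14+22 = 93
00 → Y6 → Y2 → U8 → Y7 → 00: 11+37+14+13+9 = 84
00 → Y6 → Y2 → Y7 → U8 → 00: 11+37+26+13+22 = 109
00 → U8 → Y6 → Y7 → Y2 → 00: 22+25+20+26+35 = 128
00 → U8 → Y6 → Y2 → Y7 → 00: 22+25+37+26+9 = 119
00 → U8 → Y7 → Y6 → Y2 → 00: 22+13+20+37+35 = 127
00 → U8 → Y2 → Y6 → Y7 → 00: 22+14+37+20+9 = 102
00 → Y7 → Y6 → U8 → Y2 → 00: 9+20+25+14+35 = 103
00 → Y7 → U8 → Y6 → Y2 → 00: 9+13+25+37+35 = 119
The minimum is 84.
One optimal route: 00 → Y6 → Y2 → U8 → Y7 → 00 (or its reverse).

Minimum total distance: 84 min.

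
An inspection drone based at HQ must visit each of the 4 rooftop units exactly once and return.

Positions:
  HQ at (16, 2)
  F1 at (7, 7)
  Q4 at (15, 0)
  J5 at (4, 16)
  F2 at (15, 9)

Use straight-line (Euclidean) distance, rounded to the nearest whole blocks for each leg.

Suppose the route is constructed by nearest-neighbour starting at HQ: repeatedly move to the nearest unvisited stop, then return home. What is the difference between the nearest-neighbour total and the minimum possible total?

4 blocks longer than the optimal tour.

HQ: Q4=2, F2=7, F1=10, J5=18 ⇒ Q4
Q4: F2=9, F1=11, J5=19 ⇒ F2
F2: F1=8, J5=13 ⇒ F1
F1: J5=9 ⇒ J5
NN route HQ → Q4 → F2 → F1 → J5 → HQ costs 46.
Optimal: HQ → Q4 → F1 → J5 → F2 → HQ costs 42 (by enumerating all 12 distinct tours).
Excess = 46 − 42 = 4.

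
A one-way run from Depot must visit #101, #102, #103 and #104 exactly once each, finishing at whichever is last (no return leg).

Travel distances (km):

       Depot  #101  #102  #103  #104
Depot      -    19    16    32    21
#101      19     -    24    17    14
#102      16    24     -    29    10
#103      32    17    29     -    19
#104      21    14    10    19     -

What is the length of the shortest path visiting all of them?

Minimum one-way distance = 57 km.

There are 4! = 24 possible orderings.
Depot - #101 - #102 - #103 - #104: 19+24+29+19 = 91
Depot - #101 - #102 - #104 - #103: 19+24+10+19 = 72
Depot - #101 - #103 - #102 - #104: 19+17+29+10 = 75
Depot - #101 - #103 - #104 - #102: 19+17+19+10 = 65
Depot - #101 - #104 - #102 - #103: 19+14+10+29 = 72
Depot - #101 - #104 - #103 - #102: 19+14+19+29 = 81
Depot - #102 - #101 - #103 - #104: 16+24+17+19 = 76
Depot - #102 - #101 - #104 - #103: 16+24+14+19 = 73
Depot - #102 - #103 - #101 - #104: 16+29+17+14 = 76
Depot - #102 - #103 - #104 - #101: 16+29+19+14 = 78
Depot - #102 - #104 - #101 - #103: 16+10+14+17 = 57
Depot - #102 - #104 - #103 - #101: 16+10+19+17 = 62
Depot - #103 - #101 - #102 - #104: 32+17+24+10 = 83
Depot - #103 - #101 - #104 - #102: 32+17+14+10 = 73
… (10 more)
The minimum is 57.
One shortest path: Depot → #102 → #104 → #101 → #103.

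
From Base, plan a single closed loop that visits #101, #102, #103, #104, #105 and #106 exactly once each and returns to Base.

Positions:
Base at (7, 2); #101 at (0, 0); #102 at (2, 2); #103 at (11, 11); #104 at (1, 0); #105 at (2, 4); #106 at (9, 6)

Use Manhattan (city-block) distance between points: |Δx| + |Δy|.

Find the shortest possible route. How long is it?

Base-#101-#102-#103-#104-#105-#106-Base: 9+4+18+21+5+9+6 = 72
Base-#101-#102-#103-#104-#106-#105-Base: 9+4+18+21+14+9+7 = 82
Base-#101-#102-#103-#105-#104-#106-Base: 9+4+18+16+5+14+6 = 72
Base-#101-#102-#103-#105-#106-#104-Base: 9+4+18+16+9+14+8 = 78
Base-#101-#102-#103-#106-#104-#105-Base: 9+4+18+7+14+5+7 = 64
Base-#101-#102-#103-#106-#105-#104-Base: 9+4+18+7+9+5+8 = 60
Base-#101-#102-#104-#103-#105-#106-Base: 9+4+3+21+16+9+6 = 68
Base-#101-#102-#104-#103-#106-#105-Base: 9+4+3+21+7+9+7 = 60
… (352 more)
Base-#101-#104-#102-#105-#103-#106-Base: 9+1+3+2+16+7+6 = 44  ← best
The minimum is 44.
One optimal route: Base → #101 → #104 → #102 → #105 → #103 → #106 → Base (or its reverse).

Minimum total distance: 44.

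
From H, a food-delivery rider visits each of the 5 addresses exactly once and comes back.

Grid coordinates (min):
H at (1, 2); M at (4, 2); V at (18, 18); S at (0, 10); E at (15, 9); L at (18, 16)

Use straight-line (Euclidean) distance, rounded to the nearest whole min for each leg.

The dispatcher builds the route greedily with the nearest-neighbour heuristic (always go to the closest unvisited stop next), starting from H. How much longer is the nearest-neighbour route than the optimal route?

H: M=3, S=8, E=16, L=22, V=23 ⇒ M
M: S=9, E=13, L=20, V=21 ⇒ S
S: E=15, L=19, V=20 ⇒ E
E: L=8, V=9 ⇒ L
L: V=2 ⇒ V
NN route H → M → S → E → L → V → H costs 60.
Optimal: H → M → E → V → L → S → H costs 54 (by enumerating all 60 distinct tours).
Excess = 60 − 54 = 6.

6 min longer than the optimal tour.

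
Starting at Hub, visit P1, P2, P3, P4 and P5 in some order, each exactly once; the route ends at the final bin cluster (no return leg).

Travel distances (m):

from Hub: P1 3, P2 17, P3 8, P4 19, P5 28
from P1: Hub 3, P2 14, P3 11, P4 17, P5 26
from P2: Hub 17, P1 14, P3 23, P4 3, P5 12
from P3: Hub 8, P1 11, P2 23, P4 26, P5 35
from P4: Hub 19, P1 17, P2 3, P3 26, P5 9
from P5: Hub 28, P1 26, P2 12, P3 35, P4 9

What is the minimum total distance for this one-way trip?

There are 5! = 120 possible orderings.
Hub - P1 - P2 - P3 - P4 - P5: 3+14+23+26+9 = 75
Hub - P1 - P2 - P3 - P5 - P4: 3+14+23+35+9 = 84
Hub - P1 - P2 - P4 - P3 - P5: 3+14+3+26+35 = 81
Hub - P1 - P2 - P4 - P5 - P3: 3+14+3+9+35 = 64
Hub - P1 - P2 - P5 - P3 - P4: 3+14+12+35+26 = 90
Hub - P1 - P2 - P5 - P4 - P3: 3+14+12+9+26 = 64
Hub - P1 - P3 - P2 - P4 - P5: 3+11+23+3+9 = 49
Hub - P1 - P3 - P2 - P5 - P4: 3+11+23+12+9 = 58
Hub - P1 - P3 - P4 - P2 - P5: 3+11+26+3+12 = 55
Hub - P1 - P3 - P4 - P5 - P2: 3+11+26+9+12 = 61
Hub - P1 - P3 - P5 - P2 - P4: 3+11+35+12+3 = 64
Hub - P1 - P3 - P5 - P4 - P2: 3+11+35+9+3 = 61
Hub - P1 - P4 - P2 - P3 - P5: 3+17+3+23+35 = 81
Hub - P1 - P4 - P2 - P5 - P3: 3+17+3+12+35 = 70
… (106 more)
Hub - P3 - P1 - P2 - P4 - P5: 8+11+14+3+9 = 45  ← best
The minimum is 45.
One shortest path: Hub → P3 → P1 → P2 → P4 → P5.

Minimum one-way distance = 45 m.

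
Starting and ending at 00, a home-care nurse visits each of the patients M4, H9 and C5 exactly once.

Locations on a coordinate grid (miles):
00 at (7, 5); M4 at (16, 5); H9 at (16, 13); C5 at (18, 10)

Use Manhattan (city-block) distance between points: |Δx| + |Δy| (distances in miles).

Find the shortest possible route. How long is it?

38 miles — the shortest possible round trip.

There are 3 distinct closed tours to check (reversals are equivalent).
00 - M4 - H9 - C5 - 00: 9+8+5+16 = 38
00 - M4 - C5 - H9 - 00: 9+7+5+17 = 38
00 - H9 - M4 - C5 - 00: 17+8+7+16 = 48
The minimum is 38.
One optimal route: 00 → M4 → H9 → C5 → 00 (or its reverse).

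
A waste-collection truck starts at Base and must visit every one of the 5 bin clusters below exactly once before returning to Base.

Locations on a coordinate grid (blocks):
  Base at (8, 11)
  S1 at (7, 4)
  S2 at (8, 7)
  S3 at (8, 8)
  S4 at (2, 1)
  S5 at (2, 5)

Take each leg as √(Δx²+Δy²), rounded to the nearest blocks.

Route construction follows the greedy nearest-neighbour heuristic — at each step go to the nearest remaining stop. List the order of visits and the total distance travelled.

Base → [S3:3 / S2:4 / S1:7 / S5:8 / S4:12] → S3 (3)
S3 → [S2:1 / S1:4 / S5:7 / S4:9] → S2 (1)
S2 → [S1:3 / S5:6 / S4:8] → S1 (3)
S1 → [S5:5 / S4:6] → S5 (5)
S5 → [S4:4] → S4 (4)
Return S4→Base: 12.
Total = 3 + 1 + 3 + 5 + 4 + 12 = 28.

Total distance 28 blocks via the nearest-neighbour route Base → S3 → S2 → S1 → S5 → S4 → Base.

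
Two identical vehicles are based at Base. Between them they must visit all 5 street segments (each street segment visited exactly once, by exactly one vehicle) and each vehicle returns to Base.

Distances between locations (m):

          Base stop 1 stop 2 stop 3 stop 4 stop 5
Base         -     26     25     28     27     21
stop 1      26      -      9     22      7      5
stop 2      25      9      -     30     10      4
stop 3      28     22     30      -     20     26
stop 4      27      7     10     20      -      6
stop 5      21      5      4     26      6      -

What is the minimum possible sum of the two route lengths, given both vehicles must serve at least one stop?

Minimum combined distance: 124 m.

There are 2^4 − 1 = 15 ways to divide the 5 stops into two non-empty groups. For each, the best each vehicle can do is its own shortest tour through its group:
  {stop 1} + {stop 2, stop 3, stop 4, stop 5}: 52 + 83 = 135
  {stop 2} + {stop 1, stop 3, stop 4, stop 5}: 50 + 81 = 131
  {stop 1, stop 2} + {stop 3, stop 4, stop 5}: 60 + 75 = 135
  {stop 3} + {stop 1, stop 2, stop 4, stop 5}: 56 + 68 = 124
  {stop 1, stop 3} + {stop 2, stop 4, stop 5}: 76 + 62 = 138
  {stop 2, stop 3} + {stop 1, stop 4, stop 5}: 83 + 60 = 143
  … (15 splits in total)
Best: vehicle 1 Base → stop 3 → Base = 56; vehicle 2 Base → stop 1 → stop 4 → stop 2 → stop 5 → Base = 68; combined 124.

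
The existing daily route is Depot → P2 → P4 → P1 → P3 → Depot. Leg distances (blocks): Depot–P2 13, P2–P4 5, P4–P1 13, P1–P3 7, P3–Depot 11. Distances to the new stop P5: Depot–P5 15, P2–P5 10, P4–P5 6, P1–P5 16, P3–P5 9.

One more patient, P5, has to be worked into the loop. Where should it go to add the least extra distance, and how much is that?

Minimum extra distance: 9 blocks, inserting P5 between P4 and P1.

Insertion cost between consecutive stops i–j is d(i,P5) + d(P5,j) − d(i,j):
  between Depot and P2: 15 + 10 − 13 = 12
  between P2 and P4: 10 + 6 − 5 = 11
  between P4 and P1: 6 + 16 − 13 = 9
  between P1 and P3: 16 + 9 − 7 = 18
  between P3 and Depot: 9 + 15 − 11 = 13
Cheapest insertion is between P4 and P1, adding 9.
New total = 49 + 9 = 58.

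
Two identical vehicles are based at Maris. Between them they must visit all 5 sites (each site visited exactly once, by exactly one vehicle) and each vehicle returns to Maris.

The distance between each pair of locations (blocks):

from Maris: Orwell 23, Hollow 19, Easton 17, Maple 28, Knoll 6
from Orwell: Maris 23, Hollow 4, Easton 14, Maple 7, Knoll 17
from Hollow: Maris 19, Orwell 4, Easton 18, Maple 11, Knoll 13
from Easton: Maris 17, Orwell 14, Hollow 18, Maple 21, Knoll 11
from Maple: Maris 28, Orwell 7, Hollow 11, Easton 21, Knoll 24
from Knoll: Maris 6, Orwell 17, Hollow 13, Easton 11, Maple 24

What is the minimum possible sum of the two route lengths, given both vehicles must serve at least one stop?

80 blocks — the smallest possible combined total.

There are 2^4 − 1 = 15 ways to divide the 5 stops into two non-empty groups. For each, the best each vehicle can do is its own shortest tour through its group:
  {Orwell} + {Hollow, Easton, Maple, Knoll}: 46 + 68 = 114
  {Hollow} + {Orwell, Easton, Maple, Knoll}: 38 + 66 = 104
  {Orwell, Hollow} + {Easton, Maple, Knoll}: 46 + 66 = 112
  {Easton} + {Orwell, Hollow, Maple, Knoll}: 34 + 58 = 92
  {Orwell, Easton} + {Hollow, Maple, Knoll}: 54 + 58 = 112
  {Hollow, Easton} + {Orwell, Maple, Knoll}: 54 + 58 = 112
  … (15 splits in total)
  {Orwell, Hollow, Easton, Maple} + {Knoll}: 68 + 12 = 80  ← best
Best: vehicle 1 Maris → Hollow → Orwell → Maple → Easton → Maris = 68; vehicle 2 Maris → Knoll → Maris = 12; combined 80.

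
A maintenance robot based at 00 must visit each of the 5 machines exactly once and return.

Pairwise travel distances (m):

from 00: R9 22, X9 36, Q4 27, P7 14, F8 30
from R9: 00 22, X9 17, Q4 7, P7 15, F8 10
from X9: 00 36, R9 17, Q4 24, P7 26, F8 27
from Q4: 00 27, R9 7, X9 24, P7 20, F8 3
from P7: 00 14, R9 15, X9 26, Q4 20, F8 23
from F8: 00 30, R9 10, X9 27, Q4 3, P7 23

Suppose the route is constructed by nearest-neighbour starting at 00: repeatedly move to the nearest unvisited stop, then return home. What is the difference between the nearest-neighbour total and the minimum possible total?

00: P7=14, R9=22, Q4=27, F8=30, X9=36 ⇒ P7
P7: R9=15, Q4=20, F8=23, X9=26 ⇒ R9
R9: Q4=7, F8=10, X9=17 ⇒ Q4
Q4: F8=3, X9=24 ⇒ F8
F8: X9=27 ⇒ X9
NN route 00 → P7 → R9 → Q4 → F8 → X9 → 00 costs 102.
Optimal: 00 → Q4 → F8 → R9 → X9 → P7 → 00 costs 97 (by enumerating all 60 distinct tours).
Excess = 102 − 97 = 5.

Excess over optimum: 5 m.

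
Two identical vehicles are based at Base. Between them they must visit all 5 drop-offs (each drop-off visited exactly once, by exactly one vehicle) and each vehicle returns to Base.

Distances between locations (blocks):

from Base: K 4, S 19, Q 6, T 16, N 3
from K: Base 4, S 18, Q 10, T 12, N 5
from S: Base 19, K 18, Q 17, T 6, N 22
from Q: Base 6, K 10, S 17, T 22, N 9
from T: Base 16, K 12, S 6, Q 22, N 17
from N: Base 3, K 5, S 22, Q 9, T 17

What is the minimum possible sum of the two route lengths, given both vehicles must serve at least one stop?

Check every non-empty split of the stops between the two vehicles; for each half take its own optimal tour:
  {K} + {S, Q, T, N}: 8 + 49 = 57
  {S} + {K, Q, T, N}: 38 + 48 = 86
  {K, S} + {Q, T, N}: 41 + 48 = 89
  {Q} + {K, S, T, N}: 12 + 45 = 57
  {K, Q} + {S, T, N}: 20 + 45 = 65
  {S, Q} + {K, T, N}: 42 + 36 = 78
  … (15 splits in total)
  {K, S, Q, T} + {N}: 45 + 6 = 51  ← best
Best: vehicle 1 Base → K → T → S → Q → Base = 45; vehicle 2 Base → N → Base = 6; combined 51.

Minimum combined distance: 51 blocks.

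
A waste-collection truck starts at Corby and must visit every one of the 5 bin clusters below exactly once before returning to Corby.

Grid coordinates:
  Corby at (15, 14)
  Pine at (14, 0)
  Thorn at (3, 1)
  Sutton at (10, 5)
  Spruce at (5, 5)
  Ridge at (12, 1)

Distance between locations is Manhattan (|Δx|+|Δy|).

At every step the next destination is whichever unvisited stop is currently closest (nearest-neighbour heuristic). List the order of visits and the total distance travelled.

Nearest-neighbour total = 52; route Corby → Sutton → Spruce → Thorn → Ridge → Pine → Corby.

At Corby the remaining stops are Sutton 14, Pine 15, Ridge 16, Spruce 19, Thorn 25; go to Sutton.
At Sutton the remaining stops are Spruce 5, Ridge 6, Pine 9, Thorn 11; go to Spruce.
At Spruce the remaining stops are Thorn 6, Ridge 11, Pine 14; go to Thorn.
At Thorn the remaining stops are Ridge 9, Pine 12; go to Ridge.
At Ridge the remaining stops are Pine 3; go to Pine.
Return Pine→Corby: 15.
Total = 14 + 5 + 6 + 9 + 3 + 15 = 52.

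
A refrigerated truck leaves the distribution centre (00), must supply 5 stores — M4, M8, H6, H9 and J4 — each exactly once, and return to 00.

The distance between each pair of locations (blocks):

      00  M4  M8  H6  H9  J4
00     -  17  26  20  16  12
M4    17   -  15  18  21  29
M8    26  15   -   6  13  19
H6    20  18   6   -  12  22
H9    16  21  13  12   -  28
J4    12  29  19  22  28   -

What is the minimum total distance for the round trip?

Shortest round trip = 87 blocks.

There are 60 distinct closed tours to check (reversals are equivalent).
00 - M4 - M8 - H6 - H9 - J4 - 00: 17+15+6+12+28+12 = 90
00 - M4 - M8 - H6 - J4 - H9 - 00: 17+15+6+22+28+16 = 104
00 - M4 - M8 - H9 - H6 - J4 - 00: 17+15+13+12+22+12 = 91
00 - M4 - M8 - H9 - J4 - H6 - 00: 17+15+13+28+22+20 = 115
00 - M4 - M8 - J4 - H6 - H9 - 00: 17+15+19+22+12+16 = 101
00 - M4 - M8 - J4 - H9 - H6 - 00: 17+15+19+28+12+20 = 111
00 - M4 - H6 - M8 - H9 - J4 - 00: 17+18+6+13+28+12 = 94
00 - M4 - H6 - M8 - J4 - H9 - 00: 17+18+6+19+28+16 = 104
00 - M4 - H6 - H9 - M8 - J4 - 00: 17+18+12+13+19+12 = 91
00 - M4 - H6 - H9 - J4 - M8 - 00: 17+18+12+28+19+26 = 120
00 - M4 - H6 - J4 - M8 - H9 - 00: 17+18+22+19+13+16 = 105
00 - M4 - H6 - J4 - H9 - M8 - 00: 17+18+22+28+13+26 = 124
00 - M4 - H9 - M8 - H6 - J4 - 00: 17+21+13+6+22+12 = 91
00 - M4 - H9 - M8 - J4 - H6 - 00: 17+21+13+19+22+20 = 112
… (46 more)
00 - M4 - H9 - H6 - M8 - J4 - 00: 17+21+12+6+19+12 = 87  ← best
The minimum is 87.
One optimal route: 00 → M4 → H9 → H6 → M8 → J4 → 00 (or its reverse).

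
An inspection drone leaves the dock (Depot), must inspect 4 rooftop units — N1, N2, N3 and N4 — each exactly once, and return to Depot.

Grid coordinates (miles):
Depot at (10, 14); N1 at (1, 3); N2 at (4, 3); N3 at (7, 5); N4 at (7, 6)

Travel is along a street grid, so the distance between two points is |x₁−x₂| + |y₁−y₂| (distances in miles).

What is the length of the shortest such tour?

Minimum total distance: 40 miles.

There are 12 distinct closed tours to check (reversals are equivalent).
Depot→N1→N2→N3→N4→Depot: 20+3+5+1+11 = 40
Depot→N1→N2→N4→N3→Depot: 20+3+6+1+12 = 42
Depot→N1→N3→N2→N4→Depot: 20+8+5+6+11 = 50
Depot→N1→N3→N4→N2→Depot: 20+8+1+6+17 = 52
Depot→N1→N4→N2→N3→Depot: 20+9+6+5+12 = 52
Depot→N1→N4→N3→N2→Depot: 20+9+1+5+17 = 52
Depot→N2→N1→N3→N4→Depot: 17+3+8+1+11 = 40
Depot→N2→N1→N4→N3→Depot: 17+3+9+1+12 = 42
Depot→N2→N3→N1→N4→Depot: 17+5+8+9+11 = 50
Depot→N2→N4→N1→N3→Depot: 17+6+9+8+12 = 52
Depot→N3→N1→N2→N4→Depot: 12+8+3+6+11 = 40
Depot→N3→N2→N1→N4→Depot: 12+5+3+9+11 = 40
The minimum is 40.
One optimal route: Depot → N1 → N2 → N3 → N4 → Depot (or its reverse).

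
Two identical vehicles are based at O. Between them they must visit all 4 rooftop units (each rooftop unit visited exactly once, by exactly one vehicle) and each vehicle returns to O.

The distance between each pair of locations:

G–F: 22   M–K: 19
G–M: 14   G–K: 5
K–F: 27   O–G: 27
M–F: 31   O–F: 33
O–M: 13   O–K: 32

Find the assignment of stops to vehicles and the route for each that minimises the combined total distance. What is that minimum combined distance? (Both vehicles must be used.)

Check every non-empty split of the stops between the two vehicles; for each half take its own optimal tour:
  {G} + {M, K, F}: 54 + 92 = 146
  {M} + {G, K, F}: 26 + 92 = 118
  {G, M} + {K, F}: 54 + 92 = 146
  {K} + {G, M, F}: 64 + 82 = 146
  {G, K} + {M, F}: 64 + 77 = 141
  {M, K} + {G, F}: 64 + 82 = 146
  … (7 splits in total)
Best: vehicle 1 O → M → O = 26; vehicle 2 O → G → K → F → O = 92; combined 118.

Minimum combined distance: 118.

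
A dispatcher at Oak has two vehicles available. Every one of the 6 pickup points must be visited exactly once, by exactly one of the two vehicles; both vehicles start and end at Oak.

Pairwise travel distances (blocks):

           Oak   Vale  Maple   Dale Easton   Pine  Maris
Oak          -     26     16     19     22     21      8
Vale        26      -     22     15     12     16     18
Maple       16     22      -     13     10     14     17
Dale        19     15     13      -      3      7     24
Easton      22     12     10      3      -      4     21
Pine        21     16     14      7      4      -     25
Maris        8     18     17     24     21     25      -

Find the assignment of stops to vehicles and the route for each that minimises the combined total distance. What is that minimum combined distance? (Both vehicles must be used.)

Try each way of splitting the stops between the two vehicles (each non-empty) and, for each split, find the best tour for each vehicle:
  {Vale} + {Maple, Dale, Easton, Pine, Maris}: 52 + 65 = 117
  {Maple} + {Vale, Dale, Easton, Pine, Maris}: 32 + 68 = 100
  {Vale, Maple} + {Dale, Easton, Pine, Maris}: 64 + 59 = 123
  {Dale} + {Vale, Maple, Easton, Pine, Maris}: 38 + 72 = 110
  {Vale, Dale} + {Maple, Easton, Pine, Maris}: 60 + 60 = 120
  {Maple, Dale} + {Vale, Easton, Pine, Maris}: 48 + 63 = 111
  … (31 splits in total)
  {Vale, Maple, Dale, Easton, Pine} + {Maris}: 78 + 16 = 94  ← best
Best: vehicle 1 Oak → Vale → Dale → Easton → Pine → Maple → Oak = 78; vehicle 2 Oak → Maris → Oak = 16; combined 94.

Minimum combined distance: 94 blocks.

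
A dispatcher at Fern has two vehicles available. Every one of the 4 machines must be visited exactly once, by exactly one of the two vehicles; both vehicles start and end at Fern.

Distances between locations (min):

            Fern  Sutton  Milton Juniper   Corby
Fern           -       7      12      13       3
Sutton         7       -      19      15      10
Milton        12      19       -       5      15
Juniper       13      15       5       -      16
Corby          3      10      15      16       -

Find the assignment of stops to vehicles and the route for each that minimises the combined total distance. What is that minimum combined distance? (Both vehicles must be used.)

Check every non-empty split of the stops between the two vehicles; for each half take its own optimal tour:
  {Sutton} + {Milton, Juniper, Corby}: 14 + 36 = 50
  {Milton} + {Sutton, Juniper, Corby}: 24 + 41 = 65
  {Sutton, Milton} + {Juniper, Corby}: 38 + 32 = 70
  {Juniper} + {Sutton, Milton, Corby}: 26 + 44 = 70
  {Sutton, Juniper} + {Milton, Corby}: 35 + 30 = 65
  {Milton, Juniper} + {Sutton, Corby}: 30 + 20 = 50
  … (7 splits in total)
  {Sutton, Milton, Juniper} + {Corby}: 39 + 6 = 45  ← best
Best: vehicle 1 Fern → Sutton → Juniper → Milton → Fern = 39; vehicle 2 Fern → Corby → Fern = 6; combined 45.

45 min — the smallest possible combined total.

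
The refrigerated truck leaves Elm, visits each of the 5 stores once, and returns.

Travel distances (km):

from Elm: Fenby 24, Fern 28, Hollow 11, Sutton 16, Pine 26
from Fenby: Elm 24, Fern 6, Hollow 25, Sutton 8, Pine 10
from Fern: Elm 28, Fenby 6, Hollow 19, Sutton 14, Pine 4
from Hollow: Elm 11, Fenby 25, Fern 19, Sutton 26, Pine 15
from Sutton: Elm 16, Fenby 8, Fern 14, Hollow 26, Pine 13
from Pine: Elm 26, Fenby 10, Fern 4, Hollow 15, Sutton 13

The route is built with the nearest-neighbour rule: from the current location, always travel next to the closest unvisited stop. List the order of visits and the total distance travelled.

Elm → [Hollow:11 / Sutton:16 / Fenby:24 / Pine:26 / Fern:28] → Hollow (11)
Hollow → [Pine:15 / Fern:19 / Fenby:25 / Sutton:26] → Pine (15)
Pine → [Fern:4 / Fenby:10 / Sutton:13] → Fern (4)
Fern → [Fenby:6 / Sutton:14] → Fenby (6)
Fenby → [Sutton:8] → Sutton (8)
Return Sutton→Elm: 16.
Total = 11 + 15 + 4 + 6 + 8 + 16 = 60.

Total distance 60 km via the nearest-neighbour route Elm → Hollow → Pine → Fern → Fenby → Sutton → Elm.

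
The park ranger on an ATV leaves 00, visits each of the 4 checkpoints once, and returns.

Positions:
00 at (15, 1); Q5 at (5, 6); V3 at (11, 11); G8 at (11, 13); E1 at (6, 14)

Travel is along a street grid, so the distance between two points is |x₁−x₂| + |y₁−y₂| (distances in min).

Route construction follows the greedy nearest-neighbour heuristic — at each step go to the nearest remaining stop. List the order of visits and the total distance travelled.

Total distance 46 min via the nearest-neighbour route 00 → V3 → G8 → E1 → Q5 → 00.

At 00 the remaining stops are V3 14, Q5 15, G8 16, E1 22; go to V3.
At V3 the remaining stops are G8 2, E1 8, Q5 11; go to G8.
At G8 the remaining stops are E1 6, Q5 13; go to E1.
At E1 the remaining stops are Q5 9; go to Q5.
Return Q5→00: 15.
Total = 14 + 2 + 6 + 9 + 15 = 46.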